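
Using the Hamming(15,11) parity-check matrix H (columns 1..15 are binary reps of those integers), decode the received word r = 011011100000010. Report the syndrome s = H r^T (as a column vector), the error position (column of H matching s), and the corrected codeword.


s = (1, 0, 1, 1)^T, error position = 11, corrected codeword c = 011011100010010

Compute s = H r^T mod 2 one row at a time:
  s_1 = 0 + 0 + 0 + 0 + 0 + 0 + 1 + 0 = 1 ≡ 1 (mod 2).
  s_2 = 0 + 1 + 1 + 1 + 0 + 0 + 1 + 0 = 4 ≡ 0 (mod 2).
  s_3 = 1 + 1 + 1 + 1 + 0 + 0 + 1 + 0 = 5 ≡ 1 (mod 2).
  s_4 = 0 + 1 + 1 + 1 + 0 + 0 + 0 + 0 = 3 ≡ 1 (mod 2).
s = (1, 0, 1, 1)^T — this equals column 11 of H (binary 1011), so error is at position 11.
Correct: flip bit 11 of r = 011011100000010 to get c = 011011100010010.


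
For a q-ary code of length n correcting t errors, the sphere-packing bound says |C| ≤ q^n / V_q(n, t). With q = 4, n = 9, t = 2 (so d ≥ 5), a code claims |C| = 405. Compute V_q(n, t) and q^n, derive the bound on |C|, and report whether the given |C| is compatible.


V_q(n, t) = 352, q^n = 262144, Hamming bound = 744, |C| = 405 ≤ bound (satisfied).

Step 1: Compute V_q(n, t) = Σ_{j=0}^2 C(n, j) (q−1)^j.
  j = 0: C(9,0)·(3)^0 = 1·1 = 1.
  j = 1: C(9,1)·(3)^1 = 9·3 = 27.
  j = 2: C(9,2)·(3)^2 = 36·9 = 324.
  V_q(n, t) = 1 + 27 + 324 = 352.
Step 2: q^n = 4^9 = 262144.
Step 3: Hamming bound ⌊q^n / V_q(n,t)⌋ = ⌊262144/352⌋ = 744.
Step 4: Compare |C| = 405 to 744: satisfied.
The claimed |C| lies below the Hamming bound.


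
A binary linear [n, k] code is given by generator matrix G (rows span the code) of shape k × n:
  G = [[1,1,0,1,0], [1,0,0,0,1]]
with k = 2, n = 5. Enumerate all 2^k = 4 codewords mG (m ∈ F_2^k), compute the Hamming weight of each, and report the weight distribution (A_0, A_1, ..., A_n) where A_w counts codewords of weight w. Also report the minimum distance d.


Weight distribution: A_0 = 1, A_2 = 1, A_3 = 2. Minimum distance d = 2.

Enumerate all 2^2 = 4 messages m ∈ F_2^2.
For each, compute codeword c = mG in F_2^5, then tally its weight.
  m = 00 → c = 00000, weight = 0.
  m = 10 → c = 11010, weight = 3.
  m = 01 → c = 10001, weight = 2.
  m = 11 → c = 01011, weight = 3.
Tally weights:
  weight 0: 1 codewords.
  weight 2: 1 codewords.
  weight 3: 2 codewords.
Minimum distance d = smallest w > 0 with A_w > 0 = 2.
Sanity: Σ A_w = 4 = 2^2 = 4 ✓.


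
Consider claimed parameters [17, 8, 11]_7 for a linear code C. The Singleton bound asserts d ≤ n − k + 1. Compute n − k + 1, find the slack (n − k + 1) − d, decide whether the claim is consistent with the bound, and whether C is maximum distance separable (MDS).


Singleton RHS = n − k + 1 = 10, slack = -1, bound violated (no such code; not MDS).

Singleton bound: d ≤ n − k + 1.
Here n = 17, k = 8, so n − k + 1 = 10.
Given d = 11, check d ≤ 10: NO.
Slack = (n − k + 1) − d = -1.
The slack is negative: d = 11 exceeds n − k + 1 = 10 by 1, so the Singleton bound is violated and no linear [17, 8, 11]_7 code can exist. In particular it is not MDS (MDS requires d = n − k + 1 exactly).
Description: the claimed parameters are [17, 8, 11]_7; such a code would be impossible (violates the Singleton bound).


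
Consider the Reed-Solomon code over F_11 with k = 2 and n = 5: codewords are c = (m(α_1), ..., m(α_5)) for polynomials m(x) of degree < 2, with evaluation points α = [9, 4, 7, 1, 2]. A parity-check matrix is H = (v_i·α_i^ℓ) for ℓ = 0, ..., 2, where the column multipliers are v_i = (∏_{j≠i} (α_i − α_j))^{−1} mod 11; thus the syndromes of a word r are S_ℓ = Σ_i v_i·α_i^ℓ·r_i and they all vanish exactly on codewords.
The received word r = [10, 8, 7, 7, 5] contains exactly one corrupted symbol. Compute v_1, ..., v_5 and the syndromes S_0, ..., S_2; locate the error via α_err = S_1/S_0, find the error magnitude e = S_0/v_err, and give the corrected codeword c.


S = (9, 9, 9), error at position 4, error magnitude e = 9, c = [10, 8, 7, 9, 5].

Step 1: column multipliers v_i = (∏_{j≠i}(α_i − α_j))^{−1} mod 11.
  i = 1 (α = 9): (9−4)(9−7)(9−1)(9−2) = 5·2·8·7 = 560 ≡ 10, so v_1 = 10^{−1} = 10 (mod 11).
  i = 2 (α = 4): (4−9)(4−7)(4−1)(4−2) = (−5)·(−3)·3·2 = 90 ≡ 2, so v_2 = 2^{−1} = 6 (mod 11).
  i = 3 (α = 7): (7−9)(7−4)(7−1)(7−2) = (−2)·3·6·5 = −180 ≡ 7, so v_3 = 7^{−1} = 8 (mod 11).
  i = 4 (α = 1): (1−9)(1−4)(1−7)(1−2) = (−8)·(−3)·(−6)·(−1) = 144 ≡ 1, so v_4 = 1^{−1} = 1 (mod 11).
  i = 5 (α = 2): (2−9)(2−4)(2−7)(2−1) = (−7)·(−2)·(−5)·1 = −70 ≡ 7, so v_5 = 7^{−1} = 8 (mod 11).
  v = [10, 6, 8, 1, 8].
Step 2: syndromes of r = [10, 8, 7, 7, 5] (all sums mod 11).
  S_0 = Σ v_i r_i = 10·10 + 6·8 + 8·7 + 1·7 + 8·5 = 251 ≡ 9.
  S_1 = Σ v_i α_i r_i = 10·9·10 + 6·4·8 + 8·7·7 + 1·1·7 + 8·2·5 = 1571 ≡ 9.
  α_i^2 mod 11 = [4, 5, 5, 1, 4].
  S_2 = Σ v_i α_i^2 r_i = 10·4·10 + 6·5·8 + 8·5·7 + 1·1·7 + 8·4·5 = 1087 ≡ 9.
  S = (9, 9, 9) ≠ 0, so r is not a codeword (an error is present).
Step 3: locate the error. For a single error e at position i, S_ℓ = v_i·e·α_i^ℓ, so α_err = S_1/S_0.
  S_0^{−1} = 9^{−1} = 5 (mod 11), so α_err = 9·5 = 45 ≡ 1 = α_4. Error position i = 4.
  Consistency check: S_2/S_1 = 9·5 = 45 ≡ 1 = α_err ✓ (single-error assumption holds).
Step 4: error magnitude e = S_0/v_4 = S_0·∏_{j≠4}(α_4 − α_j) = 9·1 = 9 ≡ 9 (mod 11).
Step 5: correct position 4: c_4 = r_4 − e = 7 − 9 ≡ 9 (mod 11). Hence c = [10, 8, 7, 9, 5].
  Check: interpolating c through the α_i gives m(x) = 2 + 7·x (degree < 2) with m(α_i) = c_i for every i, so c is indeed a codeword.


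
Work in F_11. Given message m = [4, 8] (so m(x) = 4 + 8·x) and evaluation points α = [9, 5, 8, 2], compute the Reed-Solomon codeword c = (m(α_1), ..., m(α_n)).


c = [10, 0, 2, 9]

Message polynomial: m(x) = 4 + 8·x (mod 11).
For each evaluation point α_i, compute m(α_i) mod 11:
  α_1 = 9: Horner steps 8 → 10, so m(9) = 10.
  α_2 = 5: Horner steps 8 → 0, so m(5) = 0.
  α_3 = 8: Horner steps 8 → 2, so m(8) = 2.
  α_4 = 2: Horner steps 8 → 9, so m(2) = 9.
Codeword c = [10, 0, 2, 9] ∈ F_11^4.


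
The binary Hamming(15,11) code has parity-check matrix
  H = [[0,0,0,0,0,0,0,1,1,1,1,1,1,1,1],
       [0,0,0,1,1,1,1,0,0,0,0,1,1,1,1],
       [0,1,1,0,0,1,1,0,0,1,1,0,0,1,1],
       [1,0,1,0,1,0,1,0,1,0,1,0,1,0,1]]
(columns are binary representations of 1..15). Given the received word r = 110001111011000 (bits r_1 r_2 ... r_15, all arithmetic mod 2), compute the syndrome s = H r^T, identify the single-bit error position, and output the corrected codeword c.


s = (0, 1, 0, 0)^T, error position = 4, corrected codeword c = 110101111011000

Compute s = H r^T mod 2 one row at a time:
  s_1 = 1 + 1 + 0 + 1 + 1 + 0 + 0 + 0 = 4 ≡ 0 (mod 2).
  s_2 = 0 + 0 + 1 + 1 + 1 + 0 + 0 + 0 = 3 ≡ 1 (mod 2).
  s_3 = 1 + 0 + 1 + 1 + 0 + 1 + 0 + 0 = 4 ≡ 0 (mod 2).
  s_4 = 1 + 0 + 0 + 1 + 1 + 1 + 0 + 0 = 4 ≡ 0 (mod 2).
s = (0, 1, 0, 0)^T — this equals column 4 of H (binary 0100), so error is at position 4.
Correct: flip bit 4 of r = 110001111011000 to get c = 110101111011000.


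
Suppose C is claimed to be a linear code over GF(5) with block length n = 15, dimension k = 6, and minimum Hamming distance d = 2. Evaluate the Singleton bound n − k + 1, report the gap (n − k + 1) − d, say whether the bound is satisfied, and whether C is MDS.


Singleton RHS = n − k + 1 = 10, slack = 8, bound satisfied, not MDS.

Singleton bound: d ≤ n − k + 1.
Here n = 15, k = 6, so n − k + 1 = 10.
Given d = 2, check d ≤ 10: YES.
Slack = (n − k + 1) − d = 8.
The code is NOT MDS (slack = 8 > 0).
Description: the claimed parameters are [15, 6, 2]_5; such a code would be non-MDS.


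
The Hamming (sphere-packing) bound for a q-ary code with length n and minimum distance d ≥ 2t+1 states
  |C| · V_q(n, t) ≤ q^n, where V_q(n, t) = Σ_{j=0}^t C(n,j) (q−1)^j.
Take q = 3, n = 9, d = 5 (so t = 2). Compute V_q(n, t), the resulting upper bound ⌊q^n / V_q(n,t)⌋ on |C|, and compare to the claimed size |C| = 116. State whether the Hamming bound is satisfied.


V_q(n, t) = 163, q^n = 19683, Hamming bound = 120, |C| = 116 ≤ bound (satisfied).

Step 1: Compute V_q(n, t) = Σ_{j=0}^2 C(n, j) (q−1)^j.
  j = 0: C(9,0)·(2)^0 = 1·1 = 1.
  j = 1: C(9,1)·(2)^1 = 9·2 = 18.
  j = 2: C(9,2)·(2)^2 = 36·4 = 144.
  V_q(n, t) = 1 + 18 + 144 = 163.
Step 2: q^n = 3^9 = 19683.
Step 3: Hamming bound ⌊q^n / V_q(n,t)⌋ = ⌊19683/163⌋ = 120.
Step 4: Compare |C| = 116 to 120: satisfied.
The claimed |C| lies below the Hamming bound.


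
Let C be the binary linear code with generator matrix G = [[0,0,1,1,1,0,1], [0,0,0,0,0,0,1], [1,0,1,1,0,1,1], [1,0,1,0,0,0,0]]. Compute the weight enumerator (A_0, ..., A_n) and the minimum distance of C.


Weight distribution: A_0 = 1, A_1 = 1, A_2 = 2, A_3 = 6, A_4 = 5, A_5 = 1. Minimum distance d = 1.

Enumerate all 2^4 = 16 messages m ∈ F_2^4.
For each, compute codeword c = mG in F_2^7, then tally its weight.
  m = 0000 → c = 0000000, weight = 0.
  m = 1000 → c = 0011101, weight = 4.
  m = 0100 → c = 0000001, weight = 1.
  m = 1100 → c = 0011100, weight = 3.
  m = 0010 → c = 1011011, weight = 5.
  m = 1010 → c = 1000110, weight = 3.
  m = 0110 → c = 1011010, weight = 4.
  m = 1110 → c = 1000111, weight = 4.
  m = 0001 → c = 1010000, weight = 2.
  m = 1001 → c = 1001101, weight = 4.
  m = 0101 → c = 1010001, weight = 3.
  m = 1101 → c = 1001100, weight = 3.
  m = 0011 → c = 0001011, weight = 3.
  m = 1011 → c = 0010110, weight = 3.
  m = 0111 → c = 0001010, weight = 2.
  m = 1111 → c = 0010111, weight = 4.
Tally weights:
  weight 0: 1 codewords.
  weight 1: 1 codewords.
  weight 2: 2 codewords.
  weight 3: 6 codewords.
  weight 4: 5 codewords.
  weight 5: 1 codewords.
Minimum distance d = smallest w > 0 with A_w > 0 = 1.
Sanity: Σ A_w = 16 = 2^4 = 16 ✓.


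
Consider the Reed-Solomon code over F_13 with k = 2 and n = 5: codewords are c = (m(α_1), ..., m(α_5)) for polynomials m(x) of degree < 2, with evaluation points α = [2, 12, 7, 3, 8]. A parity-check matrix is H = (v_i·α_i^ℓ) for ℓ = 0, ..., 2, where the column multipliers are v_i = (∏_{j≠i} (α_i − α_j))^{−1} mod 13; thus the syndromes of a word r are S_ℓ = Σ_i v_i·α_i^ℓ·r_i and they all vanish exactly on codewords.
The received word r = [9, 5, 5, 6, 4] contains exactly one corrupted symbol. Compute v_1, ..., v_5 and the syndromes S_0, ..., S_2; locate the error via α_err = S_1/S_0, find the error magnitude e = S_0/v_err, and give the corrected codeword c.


S = (7, 10, 5), error at position 3, error magnitude e = 11, c = [9, 5, 7, 6, 4].

Step 1: column multipliers v_i = (∏_{j≠i}(α_i − α_j))^{−1} mod 13.
  i = 1 (α = 2): (2−12)(2−7)(2−3)(2−8) = (−10)·(−5)·(−1)·(−6) = 300 ≡ 1, so v_1 = 1^{−1} = 1 (mod 13).
  i = 2 (α = 12): (12−2)(12−7)(12−3)(12−8) = 10·5·9·4 = 1800 ≡ 6, so v_2 = 6^{−1} = 11 (mod 13).
  i = 3 (α = 7): (7−2)(7−12)(7−3)(7−8) = 5·(−5)·4·(−1) = 100 ≡ 9, so v_3 = 9^{−1} = 3 (mod 13).
  i = 4 (α = 3): (3−2)(3−12)(3−7)(3−8) = 1·(−9)·(−4)·(−5) = −180 ≡ 2, so v_4 = 2^{−1} = 7 (mod 13).
  i = 5 (α = 8): (8−2)(8−12)(8−7)(8−3) = 6·(−4)·1·5 = −120 ≡ 10, so v_5 = 10^{−1} = 4 (mod 13).
  v = [1, 11, 3, 7, 4].
Step 2: syndromes of r = [9, 5, 5, 6, 4] (all sums mod 13).
  S_0 = Σ v_i r_i = 1·9 + 11·5 + 3·5 + 7·6 + 4·4 = 137 ≡ 7.
  S_1 = Σ v_i α_i r_i = 1·2·9 + 11·12·5 + 3·7·5 + 7·3·6 + 4·8·4 = 1037 ≡ 10.
  α_i^2 mod 13 = [4, 1, 10, 9, 12].
  S_2 = Σ v_i α_i^2 r_i = 1·4·9 + 11·1·5 + 3·10·5 + 7·9·6 + 4·12·4 = 811 ≡ 5.
  S = (7, 10, 5) ≠ 0, so r is not a codeword (an error is present).
Step 3: locate the error. For a single error e at position i, S_ℓ = v_i·e·α_i^ℓ, so α_err = S_1/S_0.
  S_0^{−1} = 7^{−1} = 2 (mod 13), so α_err = 10·2 = 20 ≡ 7 = α_3. Error position i = 3.
  Consistency check: S_2/S_1 = 5·4 = 20 ≡ 7 = α_err ✓ (single-error assumption holds).
Step 4: error magnitude e = S_0/v_3 = S_0·∏_{j≠3}(α_3 − α_j) = 7·9 = 63 ≡ 11 (mod 13).
Step 5: correct position 3: c_3 = r_3 − e = 5 − 11 ≡ 7 (mod 13). Hence c = [9, 5, 7, 6, 4].
  Check: interpolating c through the α_i gives m(x) = 2 + 10·x (degree < 2) with m(α_i) = c_i for every i, so c is indeed a codeword.


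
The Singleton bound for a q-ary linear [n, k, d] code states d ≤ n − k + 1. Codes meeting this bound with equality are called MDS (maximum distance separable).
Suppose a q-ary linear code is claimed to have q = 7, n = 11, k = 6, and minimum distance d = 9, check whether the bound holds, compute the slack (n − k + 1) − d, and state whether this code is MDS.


Singleton RHS = n − k + 1 = 6, slack = -3, bound violated (no such code; not MDS).

Singleton bound: d ≤ n − k + 1.
Here n = 11, k = 6, so n − k + 1 = 6.
Given d = 9, check d ≤ 6: NO.
Slack = (n − k + 1) − d = -3.
The slack is negative: d = 9 exceeds n − k + 1 = 6 by 3, so the Singleton bound is violated and no linear [11, 6, 9]_7 code can exist. In particular it is not MDS (MDS requires d = n − k + 1 exactly).
Description: the claimed parameters are [11, 6, 9]_7; such a code would be impossible (violates the Singleton bound).


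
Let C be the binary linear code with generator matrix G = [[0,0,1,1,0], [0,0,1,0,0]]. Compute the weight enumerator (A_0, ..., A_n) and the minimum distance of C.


Weight distribution: A_0 = 1, A_1 = 2, A_2 = 1. Minimum distance d = 1.

Enumerate all 2^2 = 4 messages m ∈ F_2^2.
For each, compute codeword c = mG in F_2^5, then tally its weight.
  m = 00 → c = 00000, weight = 0.
  m = 10 → c = 00110, weight = 2.
  m = 01 → c = 00100, weight = 1.
  m = 11 → c = 00010, weight = 1.
Tally weights:
  weight 0: 1 codewords.
  weight 1: 2 codewords.
  weight 2: 1 codewords.
Minimum distance d = smallest w > 0 with A_w > 0 = 1.
Sanity: Σ A_w = 4 = 2^2 = 4 ✓.


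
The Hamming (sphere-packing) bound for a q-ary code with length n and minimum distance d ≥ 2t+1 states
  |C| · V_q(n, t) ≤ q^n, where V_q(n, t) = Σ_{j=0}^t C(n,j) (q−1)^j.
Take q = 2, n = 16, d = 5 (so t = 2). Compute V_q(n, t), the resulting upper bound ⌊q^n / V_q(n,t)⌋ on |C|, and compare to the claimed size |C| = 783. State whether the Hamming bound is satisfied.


V_q(n, t) = 137, q^n = 65536, Hamming bound = 478, |C| = 783 > bound (violated).

Step 1: Compute V_q(n, t) = Σ_{j=0}^2 C(n, j) (q−1)^j.
  j = 0: C(16,0)·(1)^0 = 1·1 = 1.
  j = 1: C(16,1)·(1)^1 = 16·1 = 16.
  j = 2: C(16,2)·(1)^2 = 120·1 = 120.
  V_q(n, t) = 1 + 16 + 120 = 137.
Step 2: q^n = 2^16 = 65536.
Step 3: Hamming bound ⌊q^n / V_q(n,t)⌋ = ⌊65536/137⌋ = 478.
Step 4: Compare |C| = 783 to 478: violated.
The claimed |C| lies above the Hamming bound, so no 2-ary code of length 16 with d ≥ 5 can have 783 codewords.


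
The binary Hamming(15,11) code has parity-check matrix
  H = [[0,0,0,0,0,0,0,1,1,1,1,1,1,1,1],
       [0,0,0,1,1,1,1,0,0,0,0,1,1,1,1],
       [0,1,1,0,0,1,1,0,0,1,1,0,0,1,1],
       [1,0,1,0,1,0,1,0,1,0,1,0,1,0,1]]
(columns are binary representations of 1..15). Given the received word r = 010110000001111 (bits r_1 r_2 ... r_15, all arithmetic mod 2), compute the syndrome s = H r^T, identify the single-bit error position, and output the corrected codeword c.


s = (0, 0, 1, 1)^T, error position = 3, corrected codeword c = 011110000001111

Compute s = H r^T mod 2 one row at a time:
  s_1 = 0 + 0 + 0 + 0 + 1 + 1 + 1 + 1 = 4 ≡ 0 (mod 2).
  s_2 = 1 + 1 + 0 + 0 + 1 + 1 + 1 + 1 = 6 ≡ 0 (mod 2).
  s_3 = 1 + 0 + 0 + 0 + 0 + 0 + 1 + 1 = 3 ≡ 1 (mod 2).
  s_4 = 0 + 0 + 1 + 0 + 0 + 0 + 1 + 1 = 3 ≡ 1 (mod 2).
s = (0, 0, 1, 1)^T — this equals column 3 of H (binary 0011), so error is at position 3.
Correct: flip bit 3 of r = 010110000001111 to get c = 011110000001111.


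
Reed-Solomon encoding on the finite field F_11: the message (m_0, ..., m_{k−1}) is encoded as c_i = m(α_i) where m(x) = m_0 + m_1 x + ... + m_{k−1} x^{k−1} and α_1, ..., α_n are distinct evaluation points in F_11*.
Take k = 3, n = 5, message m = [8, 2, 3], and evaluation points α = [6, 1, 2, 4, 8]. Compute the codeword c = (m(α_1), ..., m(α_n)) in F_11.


c = [7, 2, 2, 9, 7]

Message polynomial: m(x) = 8 + 2·x + 3·x^2 (mod 11).
For each evaluation point α_i, compute m(α_i) mod 11:
  α_1 = 6: Horner steps 3 → 9 → 7, so m(6) = 7.
  α_2 = 1: Horner steps 3 → 5 → 2, so m(1) = 2.
  α_3 = 2: Horner steps 3 → 8 → 2, so m(2) = 2.
  α_4 = 4: Horner steps 3 → 3 → 9, so m(4) = 9.
  α_5 = 8: Horner steps 3 → 4 → 7, so m(8) = 7.
Codeword c = [7, 2, 2, 9, 7] ∈ F_11^5.


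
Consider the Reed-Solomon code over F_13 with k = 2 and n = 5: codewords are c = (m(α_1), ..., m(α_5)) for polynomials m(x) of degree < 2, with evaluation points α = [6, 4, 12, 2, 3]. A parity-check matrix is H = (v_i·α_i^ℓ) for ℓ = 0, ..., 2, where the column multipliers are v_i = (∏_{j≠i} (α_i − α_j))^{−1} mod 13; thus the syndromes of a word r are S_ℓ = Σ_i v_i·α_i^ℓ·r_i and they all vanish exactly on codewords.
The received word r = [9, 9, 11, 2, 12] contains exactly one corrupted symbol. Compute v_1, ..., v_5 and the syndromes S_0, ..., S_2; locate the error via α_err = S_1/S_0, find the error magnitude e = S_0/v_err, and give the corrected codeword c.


S = (7, 3, 5), error at position 1, error magnitude e = 6, c = [3, 9, 11, 2, 12].

Step 1: column multipliers v_i = (∏_{j≠i}(α_i − α_j))^{−1} mod 13.
  i = 1 (α = 6): (6−4)(6−12)(6−2)(6−3) = 2·(−6)·4·3 = −144 ≡ 12, so v_1 = 12^{−1} = 12 (mod 13).
  i = 2 (α = 4): (4−6)(4−12)(4−2)(4−3) = (−2)·(−8)·2·1 = 32 ≡ 6, so v_2 = 6^{−1} = 11 (mod 13).
  i = 3 (α = 12): (12−6)(12−4)(12−2)(12−3) = 6·8·10·9 = 4320 ≡ 4, so v_3 = 4^{−1} = 10 (mod 13).
  i = 4 (α = 2): (2−6)(2−4)(2−12)(2−3) = (−4)·(−2)·(−10)·(−1) = 80 ≡ 2, so v_4 = 2^{−1} = 7 (mod 13).
  i = 5 (α = 3): (3−6)(3−4)(3−12)(3−2) = (−3)·(−1)·(−9)·1 = −27 ≡ 12, so v_5 = 12^{−1} = 12 (mod 13).
  v = [12, 11, 10, 7, 12].
Step 2: syndromes of r = [9, 9, 11, 2, 12] (all sums mod 13).
  S_0 = Σ v_i r_i = 12·9 + 11·9 + 10·11 + 7·2 + 12·12 = 475 ≡ 7.
  S_1 = Σ v_i α_i r_i = 12·6·9 + 11·4·9 + 10·12·11 + 7·2·2 + 12·3·12 = 2824 ≡ 3.
  α_i^2 mod 13 = [10, 3, 1, 4, 9].
  S_2 = Σ v_i α_i^2 r_i = 12·10·9 + 11·3·9 + 10·1·11 + 7·4·2 + 12·9·12 = 2839 ≡ 5.
  S = (7, 3, 5) ≠ 0, so r is not a codeword (an error is present).
Step 3: locate the error. For a single error e at position i, S_ℓ = v_i·e·α_i^ℓ, so α_err = S_1/S_0.
  S_0^{−1} = 7^{−1} = 2 (mod 13), so α_err = 3·2 = 6 ≡ 6 = α_1. Error position i = 1.
  Consistency check: S_2/S_1 = 5·9 = 45 ≡ 6 = α_err ✓ (single-error assumption holds).
Step 4: error magnitude e = S_0/v_1 = S_0·∏_{j≠1}(α_1 − α_j) = 7·12 = 84 ≡ 6 (mod 13).
Step 5: correct position 1: c_1 = r_1 − e = 9 − 6 ≡ 3 (mod 13). Hence c = [3, 9, 11, 2, 12].
  Check: interpolating c through the α_i gives m(x) = 8 + 10·x (degree < 2) with m(α_i) = c_i for every i, so c is indeed a codeword.


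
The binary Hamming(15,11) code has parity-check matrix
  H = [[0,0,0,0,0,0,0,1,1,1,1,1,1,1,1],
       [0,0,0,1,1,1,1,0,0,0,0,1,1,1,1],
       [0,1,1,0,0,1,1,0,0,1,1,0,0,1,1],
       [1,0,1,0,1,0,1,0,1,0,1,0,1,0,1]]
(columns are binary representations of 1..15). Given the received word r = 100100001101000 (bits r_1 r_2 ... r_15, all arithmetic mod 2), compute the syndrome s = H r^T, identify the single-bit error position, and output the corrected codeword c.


s = (1, 0, 1, 0)^T, error position = 10, corrected codeword c = 100100001001000

Compute s = H r^T mod 2 one row at a time:
  s_1 = 0 + 1 + 1 + 0 + 1 + 0 + 0 + 0 = 3 ≡ 1 (mod 2).
  s_2 = 1 + 0 + 0 + 0 + 1 + 0 + 0 + 0 = 2 ≡ 0 (mod 2).
  s_3 = 0 + 0 + 0 + 0 + 1 + 0 + 0 + 0 = 1 ≡ 1 (mod 2).
  s_4 = 1 + 0 + 0 + 0 + 1 + 0 + 0 + 0 = 2 ≡ 0 (mod 2).
s = (1, 0, 1, 0)^T — this equals column 10 of H (binary 1010), so error is at position 10.
Correct: flip bit 10 of r = 100100001101000 to get c = 100100001001000.


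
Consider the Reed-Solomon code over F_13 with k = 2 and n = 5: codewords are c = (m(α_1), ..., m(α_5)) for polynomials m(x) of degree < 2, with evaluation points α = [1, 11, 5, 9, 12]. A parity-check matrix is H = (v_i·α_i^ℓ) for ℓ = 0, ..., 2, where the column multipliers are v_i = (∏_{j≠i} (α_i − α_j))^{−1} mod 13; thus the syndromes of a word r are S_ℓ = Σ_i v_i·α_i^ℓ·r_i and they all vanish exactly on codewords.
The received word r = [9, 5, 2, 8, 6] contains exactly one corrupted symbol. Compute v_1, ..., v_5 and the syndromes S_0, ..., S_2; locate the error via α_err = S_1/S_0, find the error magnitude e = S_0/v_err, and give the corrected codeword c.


S = (2, 9, 8), error at position 2, error magnitude e = 7, c = [9, 11, 2, 8, 6].

Step 1: column multipliers v_i = (∏_{j≠i}(α_i − α_j))^{−1} mod 13.
  i = 1 (α = 1): (1−11)(1−5)(1−9)(1−12) = (−10)·(−4)·(−8)·(−11) = 3520 ≡ 10, so v_1 = 10^{−1} = 4 (mod 13).
  i = 2 (α = 11): (11−1)(11−5)(11−9)(11−12) = 10·6·2·(−1) = −120 ≡ 10, so v_2 = 10^{−1} = 4 (mod 13).
  i = 3 (α = 5): (5−1)(5−11)(5−9)(5−12) = 4·(−6)·(−4)·(−7) = −672 ≡ 4, so v_3 = 4^{−1} = 10 (mod 13).
  i = 4 (α = 9): (9−1)(9−11)(9−5)(9−12) = 8·(−2)·4·(−3) = 192 ≡ 10, so v_4 = 10^{−1} = 4 (mod 13).
  i = 5 (α = 12): (12−1)(12−11)(12−5)(12−9) = 11·1·7·3 = 231 ≡ 10, so v_5 = 10^{−1} = 4 (mod 13).
  v = [4, 4, 10, 4, 4].
Step 2: syndromes of r = [9, 5, 2, 8, 6] (all sums mod 13).
  S_0 = Σ v_i r_i = 4·9 + 4·5 + 10·2 + 4·8 + 4·6 = 132 ≡ 2.
  S_1 = Σ v_i α_i r_i = 4·1·9 + 4·11·5 + 10·5·2 + 4·9·8 + 4·12·6 = 932 ≡ 9.
  α_i^2 mod 13 = [1, 4, 12, 3, 1].
  S_2 = Σ v_i α_i^2 r_i = 4·1·9 + 4·4·5 + 10·12·2 + 4·3·8 + 4·1·6 = 476 ≡ 8.
  S = (2, 9, 8) ≠ 0, so r is not a codeword (an error is present).
Step 3: locate the error. For a single error e at position i, S_ℓ = v_i·e·α_i^ℓ, so α_err = S_1/S_0.
  S_0^{−1} = 2^{−1} = 7 (mod 13), so α_err = 9·7 = 63 ≡ 11 = α_2. Error position i = 2.
  Consistency check: S_2/S_1 = 8·3 = 24 ≡ 11 = α_err ✓ (single-error assumption holds).
Step 4: error magnitude e = S_0/v_2 = S_0·∏_{j≠2}(α_2 − α_j) = 2·10 = 20 ≡ 7 (mod 13).
Step 5: correct position 2: c_2 = r_2 − e = 5 − 7 ≡ 11 (mod 13). Hence c = [9, 11, 2, 8, 6].
  Check: interpolating c through the α_i gives m(x) = 1 + 8·x (degree < 2) with m(α_i) = c_i for every i, so c is indeed a codeword.


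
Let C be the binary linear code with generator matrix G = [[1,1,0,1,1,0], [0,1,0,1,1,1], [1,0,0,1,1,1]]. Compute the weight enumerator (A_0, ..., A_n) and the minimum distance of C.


Weight distribution: A_0 = 1, A_2 = 4, A_4 = 3. Minimum distance d = 2.

Enumerate all 2^3 = 8 messages m ∈ F_2^3.
For each, compute codeword c = mG in F_2^6, then tally its weight.
  m = 000 → c = 000000, weight = 0.
  m = 100 → c = 110110, weight = 4.
  m = 010 → c = 010111, weight = 4.
  m = 110 → c = 100001, weight = 2.
  m = 001 → c = 100111, weight = 4.
  m = 101 → c = 010001, weight = 2.
  m = 011 → c = 110000, weight = 2.
  m = 111 → c = 000110, weight = 2.
Tally weights:
  weight 0: 1 codewords.
  weight 2: 4 codewords.
  weight 4: 3 codewords.
Minimum distance d = smallest w > 0 with A_w > 0 = 2.
Sanity: Σ A_w = 8 = 2^3 = 8 ✓.


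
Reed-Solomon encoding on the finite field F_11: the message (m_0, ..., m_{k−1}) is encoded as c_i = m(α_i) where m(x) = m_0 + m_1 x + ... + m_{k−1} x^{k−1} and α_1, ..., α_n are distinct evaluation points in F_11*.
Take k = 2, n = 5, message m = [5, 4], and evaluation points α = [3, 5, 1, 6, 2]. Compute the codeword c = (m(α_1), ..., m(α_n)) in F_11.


c = [6, 3, 9, 7, 2]

Message polynomial: m(x) = 5 + 4·x (mod 11).
For each evaluation point α_i, compute m(α_i) mod 11:
  α_1 = 3: Horner steps 4 → 6, so m(3) = 6.
  α_2 = 5: Horner steps 4 → 3, so m(5) = 3.
  α_3 = 1: Horner steps 4 → 9, so m(1) = 9.
  α_4 = 6: Horner steps 4 → 7, so m(6) = 7.
  α_5 = 2: Horner steps 4 → 2, so m(2) = 2.
Codeword c = [6, 3, 9, 7, 2] ∈ F_11^5.


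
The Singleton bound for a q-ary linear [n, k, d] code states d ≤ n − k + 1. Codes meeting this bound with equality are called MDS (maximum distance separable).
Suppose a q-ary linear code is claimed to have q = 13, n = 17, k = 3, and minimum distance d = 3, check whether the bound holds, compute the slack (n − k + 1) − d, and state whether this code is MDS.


Singleton RHS = n − k + 1 = 15, slack = 12, bound satisfied, not MDS.

Singleton bound: d ≤ n − k + 1.
Here n = 17, k = 3, so n − k + 1 = 15.
Given d = 3, check d ≤ 15: YES.
Slack = (n − k + 1) − d = 12.
The code is NOT MDS (slack = 12 > 0).
Description: the claimed parameters are [17, 3, 3]_13; such a code would be non-MDS.


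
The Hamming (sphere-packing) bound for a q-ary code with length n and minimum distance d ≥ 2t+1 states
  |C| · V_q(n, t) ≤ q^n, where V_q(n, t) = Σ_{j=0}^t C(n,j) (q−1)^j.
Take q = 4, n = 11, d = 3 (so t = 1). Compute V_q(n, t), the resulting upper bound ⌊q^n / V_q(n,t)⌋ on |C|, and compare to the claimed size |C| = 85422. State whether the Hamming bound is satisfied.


V_q(n, t) = 34, q^n = 4194304, Hamming bound = 123361, |C| = 85422 ≤ bound (satisfied).

Step 1: Compute V_q(n, t) = Σ_{j=0}^1 C(n, j) (q−1)^j.
  j = 0: C(11,0)·(3)^0 = 1·1 = 1.
  j = 1: C(11,1)·(3)^1 = 11·3 = 33.
  V_q(n, t) = 1 + 33 = 34.
Step 2: q^n = 4^11 = 4194304.
Step 3: Hamming bound ⌊q^n / V_q(n,t)⌋ = ⌊4194304/34⌋ = 123361.
Step 4: Compare |C| = 85422 to 123361: satisfied.
The claimed |C| lies below the Hamming bound.


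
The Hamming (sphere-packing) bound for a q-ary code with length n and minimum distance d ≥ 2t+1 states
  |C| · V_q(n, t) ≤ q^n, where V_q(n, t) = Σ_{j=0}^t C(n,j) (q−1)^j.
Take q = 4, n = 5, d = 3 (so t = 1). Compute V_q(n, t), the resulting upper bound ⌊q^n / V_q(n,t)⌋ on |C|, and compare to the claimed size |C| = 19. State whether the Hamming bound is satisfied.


V_q(n, t) = 16, q^n = 1024, Hamming bound = 64, |C| = 19 ≤ bound (satisfied).

Step 1: Compute V_q(n, t) = Σ_{j=0}^1 C(n, j) (q−1)^j.
  j = 0: C(5,0)·(3)^0 = 1·1 = 1.
  j = 1: C(5,1)·(3)^1 = 5·3 = 15.
  V_q(n, t) = 1 + 15 = 16.
Step 2: q^n = 4^5 = 1024.
Step 3: Hamming bound ⌊q^n / V_q(n,t)⌋ = ⌊1024/16⌋ = 64.
Step 4: Compare |C| = 19 to 64: satisfied.
The claimed |C| lies below the Hamming bound.


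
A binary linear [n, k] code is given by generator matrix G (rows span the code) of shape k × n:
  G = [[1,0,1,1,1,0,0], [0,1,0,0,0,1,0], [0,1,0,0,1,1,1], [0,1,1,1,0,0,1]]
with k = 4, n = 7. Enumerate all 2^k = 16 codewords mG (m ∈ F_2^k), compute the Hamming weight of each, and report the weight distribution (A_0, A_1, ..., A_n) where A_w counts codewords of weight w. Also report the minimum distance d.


Weight distribution: A_0 = 1, A_2 = 4, A_4 = 9, A_6 = 2. Minimum distance d = 2.

Enumerate all 2^4 = 16 messages m ∈ F_2^4.
For each, compute codeword c = mG in F_2^7, then tally its weight.
  m = 0000 → c = 0000000, weight = 0.
  m = 1000 → c = 1011100, weight = 4.
  m = 0100 → c = 0100010, weight = 2.
  m = 1100 → c = 1111110, weight = 6.
  m = 0010 → c = 0100111, weight = 4.
  m = 1010 → c = 1111011, weight = 6.
  m = 0110 → c = 0000101, weight = 2.
  m = 1110 → c = 1011001, weight = 4.
  m = 0001 → c = 0111001, weight = 4.
  m = 1001 → c = 1100101, weight = 4.
  m = 0101 → c = 0011011, weight = 4.
  m = 1101 → c = 1000111, weight = 4.
  m = 0011 → c = 0011110, weight = 4.
  m = 1011 → c = 1000010, weight = 2.
  m = 0111 → c = 0111100, weight = 4.
  m = 1111 → c = 1100000, weight = 2.
Tally weights:
  weight 0: 1 codewords.
  weight 2: 4 codewords.
  weight 4: 9 codewords.
  weight 6: 2 codewords.
Minimum distance d = smallest w > 0 with A_w > 0 = 2.
Sanity: Σ A_w = 16 = 2^4 = 16 ✓.


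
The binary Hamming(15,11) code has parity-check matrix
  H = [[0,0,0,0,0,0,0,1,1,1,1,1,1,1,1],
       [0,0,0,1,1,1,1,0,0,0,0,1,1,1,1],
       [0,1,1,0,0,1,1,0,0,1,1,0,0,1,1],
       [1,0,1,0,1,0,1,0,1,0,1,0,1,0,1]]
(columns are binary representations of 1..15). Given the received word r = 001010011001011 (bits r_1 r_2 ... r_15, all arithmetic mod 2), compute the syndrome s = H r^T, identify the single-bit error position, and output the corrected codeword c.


s = (1, 0, 1, 0)^T, error position = 10, corrected codeword c = 001010011101011

Compute s = H r^T mod 2 one row at a time:
  s_1 = 1 + 1 + 0 + 0 + 1 + 0 + 1 + 1 = 5 ≡ 1 (mod 2).
  s_2 = 0 + 1 + 0 + 0 + 1 + 0 + 1 + 1 = 4 ≡ 0 (mod 2).
  s_3 = 0 + 1 + 0 + 0 + 0 + 0 + 1 + 1 = 3 ≡ 1 (mod 2).
  s_4 = 0 + 1 + 1 + 0 + 1 + 0 + 0 + 1 = 4 ≡ 0 (mod 2).
s = (1, 0, 1, 0)^T — this equals column 10 of H (binary 1010), so error is at position 10.
Correct: flip bit 10 of r = 001010011001011 to get c = 001010011101011.


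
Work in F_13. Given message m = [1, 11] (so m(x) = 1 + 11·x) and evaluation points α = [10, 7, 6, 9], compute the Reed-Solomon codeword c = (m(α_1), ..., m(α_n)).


c = [7, 0, 2, 9]

Message polynomial: m(x) = 1 + 11·x (mod 13).
For each evaluation point α_i, compute m(α_i) mod 13:
  α_1 = 10: Horner steps 11 → 7, so m(10) = 7.
  α_2 = 7: Horner steps 11 → 0, so m(7) = 0.
  α_3 = 6: Horner steps 11 → 2, so m(6) = 2.
  α_4 = 9: Horner steps 11 → 9, so m(9) = 9.
Codeword c = [7, 0, 2, 9] ∈ F_13^4.


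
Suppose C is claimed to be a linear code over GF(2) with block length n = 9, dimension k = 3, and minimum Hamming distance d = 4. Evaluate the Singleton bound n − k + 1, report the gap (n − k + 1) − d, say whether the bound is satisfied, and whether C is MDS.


Singleton RHS = n − k + 1 = 7, slack = 3, bound satisfied, not MDS.

Singleton bound: d ≤ n − k + 1.
Here n = 9, k = 3, so n − k + 1 = 7.
Given d = 4, check d ≤ 7: YES.
Slack = (n − k + 1) − d = 3.
The code is NOT MDS (slack = 3 > 0).
Description: the claimed parameters are [9, 3, 4]_2; such a code would be non-MDS.


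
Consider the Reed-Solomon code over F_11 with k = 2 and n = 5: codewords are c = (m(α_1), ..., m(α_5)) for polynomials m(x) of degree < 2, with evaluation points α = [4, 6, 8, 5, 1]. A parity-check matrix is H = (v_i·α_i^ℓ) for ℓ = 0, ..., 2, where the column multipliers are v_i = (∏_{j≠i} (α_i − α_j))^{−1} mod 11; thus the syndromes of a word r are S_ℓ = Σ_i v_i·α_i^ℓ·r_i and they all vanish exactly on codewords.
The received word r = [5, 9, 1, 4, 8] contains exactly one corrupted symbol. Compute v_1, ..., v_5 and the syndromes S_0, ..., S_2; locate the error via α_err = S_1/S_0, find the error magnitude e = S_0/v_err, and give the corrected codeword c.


S = (3, 7, 9), error at position 2, error magnitude e = 6, c = [5, 3, 1, 4, 8].

Step 1: column multipliers v_i = (∏_{j≠i}(α_i − α_j))^{−1} mod 11.
  i = 1 (α = 4): (4−6)(4−8)(4−5)(4−1) = (−2)·(−4)·(−1)·3 = −24 ≡ 9, so v_1 = 9^{−1} = 5 (mod 11).
  i = 2 (α = 6): (6−4)(6−8)(6−5)(6−1) = 2·(−2)·1·5 = −20 ≡ 2, so v_2 = 2^{−1} = 6 (mod 11).
  i = 3 (α = 8): (8−4)(8−6)(8−5)(8−1) = 4·2·3·7 = 168 ≡ 3, so v_3 = 3^{−1} = 4 (mod 11).
  i = 4 (α = 5): (5−4)(5−6)(5−8)(5−1) = 1·(−1)·(−3)·4 = 12 ≡ 1, so v_4 = 1^{−1} = 1 (mod 11).
  i = 5 (α = 1): (1−4)(1−6)(1−8)(1−5) = (−3)·(−5)·(−7)·(−4) = 420 ≡ 2, so v_5 = 2^{−1} = 6 (mod 11).
  v = [5, 6, 4, 1, 6].
Step 2: syndromes of r = [5, 9, 1, 4, 8] (all sums mod 11).
  S_0 = Σ v_i r_i = 5·5 + 6·9 + 4·1 + 1·4 + 6·8 = 135 ≡ 3.
  S_1 = Σ v_i α_i r_i = 5·4·5 + 6·6·9 + 4·8·1 + 1·5·4 + 6·1·8 = 524 ≡ 7.
  α_i^2 mod 11 = [5, 3, 9, 3, 1].
  S_2 = Σ v_i α_i^2 r_i = 5·5·5 + 6·3·9 + 4·9·1 + 1·3·4 + 6·1·8 = 383 ≡ 9.
  S = (3, 7, 9) ≠ 0, so r is not a codeword (an error is present).
Step 3: locate the error. For a single error e at position i, S_ℓ = v_i·e·α_i^ℓ, so α_err = S_1/S_0.
  S_0^{−1} = 3^{−1} = 4 (mod 11), so α_err = 7·4 = 28 ≡ 6 = α_2. Error position i = 2.
  Consistency check: S_2/S_1 = 9·8 = 72 ≡ 6 = α_err ✓ (single-error assumption holds).
Step 4: error magnitude e = S_0/v_2 = S_0·∏_{j≠2}(α_2 − α_j) = 3·2 = 6 ≡ 6 (mod 11).
Step 5: correct position 2: c_2 = r_2 − e = 9 − 6 ≡ 3 (mod 11). Hence c = [5, 3, 1, 4, 8].
  Check: interpolating c through the α_i gives m(x) = 9 + 10·x (degree < 2) with m(α_i) = c_i for every i, so c is indeed a codeword.


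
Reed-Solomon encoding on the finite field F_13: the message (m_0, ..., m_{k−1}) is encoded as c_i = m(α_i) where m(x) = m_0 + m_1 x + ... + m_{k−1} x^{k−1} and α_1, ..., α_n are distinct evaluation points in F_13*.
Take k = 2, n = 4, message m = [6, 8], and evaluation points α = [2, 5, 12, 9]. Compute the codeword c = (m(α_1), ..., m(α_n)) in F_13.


c = [9, 7, 11, 0]

Message polynomial: m(x) = 6 + 8·x (mod 13).
For each evaluation point α_i, compute m(α_i) mod 13:
  α_1 = 2: Horner steps 8 → 9, so m(2) = 9.
  α_2 = 5: Horner steps 8 → 7, so m(5) = 7.
  α_3 = 12: Horner steps 8 → 11, so m(12) = 11.
  α_4 = 9: Horner steps 8 → 0, so m(9) = 0.
Codeword c = [9, 7, 11, 0] ∈ F_13^4.


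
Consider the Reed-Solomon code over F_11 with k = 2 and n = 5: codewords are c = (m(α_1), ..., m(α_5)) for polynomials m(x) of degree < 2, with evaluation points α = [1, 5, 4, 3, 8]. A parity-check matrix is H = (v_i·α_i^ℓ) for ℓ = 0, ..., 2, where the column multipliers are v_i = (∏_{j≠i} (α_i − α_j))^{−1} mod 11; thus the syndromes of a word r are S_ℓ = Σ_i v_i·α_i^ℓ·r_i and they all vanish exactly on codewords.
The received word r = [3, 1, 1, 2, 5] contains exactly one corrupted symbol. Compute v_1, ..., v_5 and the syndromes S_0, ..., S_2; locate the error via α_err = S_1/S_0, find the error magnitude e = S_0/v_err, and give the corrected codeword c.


S = (5, 9, 3), error at position 3, error magnitude e = 5, c = [3, 1, 7, 2, 5].

Step 1: column multipliers v_i = (∏_{j≠i}(α_i − α_j))^{−1} mod 11.
  i = 1 (α = 1): (1−5)(1−4)(1−3)(1−8) = (−4)·(−3)·(−2)·(−7) = 168 ≡ 3, so v_1 = 3^{−1} = 4 (mod 11).
  i = 2 (α = 5): (5−1)(5−4)(5−3)(5−8) = 4·1·2·(−3) = −24 ≡ 9, so v_2 = 9^{−1} = 5 (mod 11).
  i = 3 (α = 4): (4−1)(4−5)(4−3)(4−8) = 3·(−1)·1·(−4) = 12 ≡ 1, so v_3 = 1^{−1} = 1 (mod 11).
  i = 4 (α = 3): (3−1)(3−5)(3−4)(3−8) = 2·(−2)·(−1)·(−5) = −20 ≡ 2, so v_4 = 2^{−1} = 6 (mod 11).
  i = 5 (α = 8): (8−1)(8−5)(8−4)(8−3) = 7·3·4·5 = 420 ≡ 2, so v_5 = 2^{−1} = 6 (mod 11).
  v = [4, 5, 1, 6, 6].
Step 2: syndromes of r = [3, 1, 1, 2, 5] (all sums mod 11).
  S_0 = Σ v_i r_i = 4·3 + 5·1 + 1·1 + 6·2 + 6·5 = 60 ≡ 5.
  S_1 = Σ v_i α_i r_i = 4·1·3 + 5·5·1 + 1·4·1 + 6·3·2 + 6·8·5 = 317 ≡ 9.
  α_i^2 mod 11 = [1, 3, 5, 9, 9].
  S_2 = Σ v_i α_i^2 r_i = 4·1·3 + 5·3·1 + 1·5·1 + 6·9·2 + 6·9·5 = 410 ≡ 3.
  S = (5, 9, 3) ≠ 0, so r is not a codeword (an error is present).
Step 3: locate the error. For a single error e at position i, S_ℓ = v_i·e·α_i^ℓ, so α_err = S_1/S_0.
  S_0^{−1} = 5^{−1} = 9 (mod 11), so α_err = 9·9 = 81 ≡ 4 = α_3. Error position i = 3.
  Consistency check: S_2/S_1 = 3·5 = 15 ≡ 4 = α_err ✓ (single-error assumption holds).
Step 4: error magnitude e = S_0/v_3 = S_0·∏_{j≠3}(α_3 − α_j) = 5·1 = 5 ≡ 5 (mod 11).
Step 5: correct position 3: c_3 = r_3 − e = 1 − 5 ≡ 7 (mod 11). Hence c = [3, 1, 7, 2, 5].
  Check: interpolating c through the α_i gives m(x) = 9 + 5·x (degree < 2) with m(α_i) = c_i for every i, so c is indeed a codeword.


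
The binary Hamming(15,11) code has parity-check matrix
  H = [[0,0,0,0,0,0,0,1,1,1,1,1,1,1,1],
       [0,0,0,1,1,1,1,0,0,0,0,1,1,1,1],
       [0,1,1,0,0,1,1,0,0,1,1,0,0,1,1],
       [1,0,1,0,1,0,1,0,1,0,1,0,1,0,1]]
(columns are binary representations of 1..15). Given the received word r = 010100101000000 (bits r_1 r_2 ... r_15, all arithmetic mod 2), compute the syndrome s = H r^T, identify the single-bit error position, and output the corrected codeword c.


s = (1, 0, 0, 0)^T, error position = 8, corrected codeword c = 010100111000000

Compute s = H r^T mod 2 one row at a time:
  s_1 = 0 + 1 + 0 + 0 + 0 + 0 + 0 + 0 = 1 ≡ 1 (mod 2).
  s_2 = 1 + 0 + 0 + 1 + 0 + 0 + 0 + 0 = 2 ≡ 0 (mod 2).
  s_3 = 1 + 0 + 0 + 1 + 0 + 0 + 0 + 0 = 2 ≡ 0 (mod 2).
  s_4 = 0 + 0 + 0 + 1 + 1 + 0 + 0 + 0 = 2 ≡ 0 (mod 2).
s = (1, 0, 0, 0)^T — this equals column 8 of H (binary 1000), so error is at position 8.
Correct: flip bit 8 of r = 010100101000000 to get c = 010100111000000.


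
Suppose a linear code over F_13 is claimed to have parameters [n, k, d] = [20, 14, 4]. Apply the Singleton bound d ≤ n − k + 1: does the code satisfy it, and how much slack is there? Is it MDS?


Singleton RHS = n − k + 1 = 7, slack = 3, bound satisfied, not MDS.

Singleton bound: d ≤ n − k + 1.
Here n = 20, k = 14, so n − k + 1 = 7.
Given d = 4, check d ≤ 7: YES.
Slack = (n − k + 1) − d = 3.
The code is NOT MDS (slack = 3 > 0).
Description: the claimed parameters are [20, 14, 4]_13; such a code would be non-MDS.


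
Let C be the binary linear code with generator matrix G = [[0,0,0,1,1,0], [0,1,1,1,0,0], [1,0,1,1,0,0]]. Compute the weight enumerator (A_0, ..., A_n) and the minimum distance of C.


Weight distribution: A_0 = 1, A_2 = 2, A_3 = 4, A_4 = 1. Minimum distance d = 2.

Enumerate all 2^3 = 8 messages m ∈ F_2^3.
For each, compute codeword c = mG in F_2^6, then tally its weight.
  m = 000 → c = 000000, weight = 0.
  m = 100 → c = 000110, weight = 2.
  m = 010 → c = 011100, weight = 3.
  m = 110 → c = 011010, weight = 3.
  m = 001 → c = 101100, weight = 3.
  m = 101 → c = 101010, weight = 3.
  m = 011 → c = 110000, weight = 2.
  m = 111 → c = 110110, weight = 4.
Tally weights:
  weight 0: 1 codewords.
  weight 2: 2 codewords.
  weight 3: 4 codewords.
  weight 4: 1 codewords.
Minimum distance d = smallest w > 0 with A_w > 0 = 2.
Sanity: Σ A_w = 8 = 2^3 = 8 ✓.


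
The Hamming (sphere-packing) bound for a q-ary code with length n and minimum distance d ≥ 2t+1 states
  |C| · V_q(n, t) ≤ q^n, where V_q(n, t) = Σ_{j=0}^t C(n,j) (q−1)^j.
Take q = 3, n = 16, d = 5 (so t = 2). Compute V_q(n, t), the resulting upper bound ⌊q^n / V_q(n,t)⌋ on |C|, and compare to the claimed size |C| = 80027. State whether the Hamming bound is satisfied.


V_q(n, t) = 513, q^n = 43046721, Hamming bound = 83911, |C| = 80027 ≤ bound (satisfied).

Step 1: Compute V_q(n, t) = Σ_{j=0}^2 C(n, j) (q−1)^j.
  j = 0: C(16,0)·(2)^0 = 1·1 = 1.
  j = 1: C(16,1)·(2)^1 = 16·2 = 32.
  j = 2: C(16,2)·(2)^2 = 120·4 = 480.
  V_q(n, t) = 1 + 32 + 480 = 513.
Step 2: q^n = 3^16 = 43046721.
Step 3: Hamming bound ⌊q^n / V_q(n,t)⌋ = ⌊43046721/513⌋ = 83911.
Step 4: Compare |C| = 80027 to 83911: satisfied.
The claimed |C| lies below the Hamming bound.


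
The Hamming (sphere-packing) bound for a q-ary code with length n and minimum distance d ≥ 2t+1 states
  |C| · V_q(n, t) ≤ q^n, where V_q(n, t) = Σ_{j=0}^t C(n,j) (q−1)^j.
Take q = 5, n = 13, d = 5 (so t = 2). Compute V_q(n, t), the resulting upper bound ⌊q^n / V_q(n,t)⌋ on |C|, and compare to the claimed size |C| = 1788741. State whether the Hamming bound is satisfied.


V_q(n, t) = 1301, q^n = 1220703125, Hamming bound = 938280, |C| = 1788741 > bound (violated).

Step 1: Compute V_q(n, t) = Σ_{j=0}^2 C(n, j) (q−1)^j.
  j = 0: C(13,0)·(4)^0 = 1·1 = 1.
  j = 1: C(13,1)·(4)^1 = 13·4 = 52.
  j = 2: C(13,2)·(4)^2 = 78·16 = 1248.
  V_q(n, t) = 1 + 52 + 1248 = 1301.
Step 2: q^n = 5^13 = 1220703125.
Step 3: Hamming bound ⌊q^n / V_q(n,t)⌋ = ⌊1220703125/1301⌋ = 938280.
Step 4: Compare |C| = 1788741 to 938280: violated.
The claimed |C| lies above the Hamming bound, so no 5-ary code of length 13 with d ≥ 5 can have 1788741 codewords.
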